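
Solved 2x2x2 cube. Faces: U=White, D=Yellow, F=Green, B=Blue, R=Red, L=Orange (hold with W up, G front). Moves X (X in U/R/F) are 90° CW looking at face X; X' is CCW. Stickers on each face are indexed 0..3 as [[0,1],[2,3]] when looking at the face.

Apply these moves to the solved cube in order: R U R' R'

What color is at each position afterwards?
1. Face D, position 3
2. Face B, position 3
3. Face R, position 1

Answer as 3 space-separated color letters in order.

Answer: G B R

Derivation:
After move 1 (R): R=RRRR U=WGWG F=GYGY D=YBYB B=WBWB
After move 2 (U): U=WWGG F=RRGY R=WBRR B=OOWB L=GYOO
After move 3 (R'): R=BRWR U=WWGO F=RWGG D=YRYY B=BOBB
After move 4 (R'): R=RRBW U=WBGB F=RWGO D=YWYG B=YORB
Query 1: D[3] = G
Query 2: B[3] = B
Query 3: R[1] = R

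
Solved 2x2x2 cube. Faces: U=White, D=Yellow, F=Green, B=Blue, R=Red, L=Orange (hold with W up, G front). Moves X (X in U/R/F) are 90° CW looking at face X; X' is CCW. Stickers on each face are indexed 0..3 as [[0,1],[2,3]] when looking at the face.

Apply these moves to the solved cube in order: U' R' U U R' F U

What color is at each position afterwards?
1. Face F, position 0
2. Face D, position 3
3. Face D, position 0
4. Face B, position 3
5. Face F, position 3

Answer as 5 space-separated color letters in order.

Answer: B W B B W

Derivation:
After move 1 (U'): U=WWWW F=OOGG R=GGRR B=RRBB L=BBOO
After move 2 (R'): R=GRGR U=WBWR F=OWGW D=YOYG B=YRYB
After move 3 (U): U=WWRB F=GRGW R=YRGR B=BBYB L=OWOO
After move 4 (U): U=RWBW F=YRGW R=BBGR B=OWYB L=GROO
After move 5 (R'): R=BRBG U=RYBO F=YWGW D=YRYW B=GWOB
After move 6 (F): F=GYWW U=RYOR R=BROG D=BBYW L=GYOR
After move 7 (U): U=ORRY F=BRWW R=GWOG B=GYOB L=GYOR
Query 1: F[0] = B
Query 2: D[3] = W
Query 3: D[0] = B
Query 4: B[3] = B
Query 5: F[3] = W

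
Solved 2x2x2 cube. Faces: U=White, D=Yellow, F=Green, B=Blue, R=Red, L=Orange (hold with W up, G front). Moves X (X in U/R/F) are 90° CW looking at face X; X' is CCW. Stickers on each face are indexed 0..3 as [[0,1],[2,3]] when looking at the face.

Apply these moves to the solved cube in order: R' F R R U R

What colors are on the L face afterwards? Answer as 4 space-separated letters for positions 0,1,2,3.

Answer: G Y O G

Derivation:
After move 1 (R'): R=RRRR U=WBWB F=GWGW D=YGYG B=YBYB
After move 2 (F): F=GGWW U=WBOO R=WRBR D=RRYG L=OYOG
After move 3 (R): R=BWRR U=WGOW F=GRWG D=RYYY B=OBBB
After move 4 (R): R=RBRW U=WROG F=GYWY D=RBYO B=WBGB
After move 5 (U): U=OWGR F=RBWY R=WBRW B=OYGB L=GYOG
After move 6 (R): R=RWWB U=OBGY F=RBWO D=RGYO B=RYWB
Query: L face = GYOG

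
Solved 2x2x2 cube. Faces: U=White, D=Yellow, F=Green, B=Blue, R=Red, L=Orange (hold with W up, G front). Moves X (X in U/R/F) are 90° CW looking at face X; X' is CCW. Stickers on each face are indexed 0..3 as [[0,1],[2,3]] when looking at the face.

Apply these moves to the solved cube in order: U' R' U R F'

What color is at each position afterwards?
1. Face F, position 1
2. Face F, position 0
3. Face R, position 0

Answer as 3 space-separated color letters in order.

After move 1 (U'): U=WWWW F=OOGG R=GGRR B=RRBB L=BBOO
After move 2 (R'): R=GRGR U=WBWR F=OWGW D=YOYG B=YRYB
After move 3 (U): U=WWRB F=GRGW R=YRGR B=BBYB L=OWOO
After move 4 (R): R=GYRR U=WRRW F=GOGG D=YYYB B=BBWB
After move 5 (F'): F=OGGG U=WRGR R=YYYR D=WOYB L=OWOR
Query 1: F[1] = G
Query 2: F[0] = O
Query 3: R[0] = Y

Answer: G O Y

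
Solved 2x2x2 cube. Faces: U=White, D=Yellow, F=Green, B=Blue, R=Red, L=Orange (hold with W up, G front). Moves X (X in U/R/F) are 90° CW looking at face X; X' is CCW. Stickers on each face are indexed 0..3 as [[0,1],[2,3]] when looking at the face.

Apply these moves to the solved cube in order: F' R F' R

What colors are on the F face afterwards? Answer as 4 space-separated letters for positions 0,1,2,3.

Answer: O W G B

Derivation:
After move 1 (F'): F=GGGG U=WWRR R=YRYR D=OOYY L=OWOW
After move 2 (R): R=YYRR U=WGRG F=GOGY D=OBYB B=RBWB
After move 3 (F'): F=OYGG U=WGYR R=BYOR D=WWYB L=OGOR
After move 4 (R): R=OBRY U=WYYG F=OWGB D=WWYR B=RBGB
Query: F face = OWGB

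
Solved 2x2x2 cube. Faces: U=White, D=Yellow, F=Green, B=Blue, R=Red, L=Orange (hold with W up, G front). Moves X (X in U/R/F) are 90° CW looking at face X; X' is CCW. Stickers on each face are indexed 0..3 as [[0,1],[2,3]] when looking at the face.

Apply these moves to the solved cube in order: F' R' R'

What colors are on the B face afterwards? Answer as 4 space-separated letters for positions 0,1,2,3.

Answer: G B G B

Derivation:
After move 1 (F'): F=GGGG U=WWRR R=YRYR D=OOYY L=OWOW
After move 2 (R'): R=RRYY U=WBRB F=GWGR D=OGYG B=YBOB
After move 3 (R'): R=RYRY U=WORY F=GBGB D=OWYR B=GBGB
Query: B face = GBGB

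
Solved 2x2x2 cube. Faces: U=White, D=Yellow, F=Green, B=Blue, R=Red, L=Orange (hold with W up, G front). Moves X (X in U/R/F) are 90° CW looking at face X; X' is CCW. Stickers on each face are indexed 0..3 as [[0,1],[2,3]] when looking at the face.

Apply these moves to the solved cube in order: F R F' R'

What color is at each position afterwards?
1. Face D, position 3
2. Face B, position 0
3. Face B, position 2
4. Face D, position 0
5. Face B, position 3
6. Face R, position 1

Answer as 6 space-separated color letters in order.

Answer: G B Y Y B R

Derivation:
After move 1 (F): F=GGGG U=WWOO R=WRWR D=RRYY L=OYOY
After move 2 (R): R=WWRR U=WGOG F=GRGY D=RBYB B=OBWB
After move 3 (F'): F=RYGG U=WGWR R=BWRR D=YYYB L=OGOO
After move 4 (R'): R=WRBR U=WWWO F=RGGR D=YYYG B=BBYB
Query 1: D[3] = G
Query 2: B[0] = B
Query 3: B[2] = Y
Query 4: D[0] = Y
Query 5: B[3] = B
Query 6: R[1] = R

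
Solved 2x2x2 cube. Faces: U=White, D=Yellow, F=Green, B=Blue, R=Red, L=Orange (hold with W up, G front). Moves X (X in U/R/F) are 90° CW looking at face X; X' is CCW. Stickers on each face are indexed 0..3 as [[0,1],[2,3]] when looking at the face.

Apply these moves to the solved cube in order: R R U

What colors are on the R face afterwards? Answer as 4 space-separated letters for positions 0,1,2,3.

After move 1 (R): R=RRRR U=WGWG F=GYGY D=YBYB B=WBWB
After move 2 (R): R=RRRR U=WYWY F=GBGB D=YWYW B=GBGB
After move 3 (U): U=WWYY F=RRGB R=GBRR B=OOGB L=GBOO
Query: R face = GBRR

Answer: G B R R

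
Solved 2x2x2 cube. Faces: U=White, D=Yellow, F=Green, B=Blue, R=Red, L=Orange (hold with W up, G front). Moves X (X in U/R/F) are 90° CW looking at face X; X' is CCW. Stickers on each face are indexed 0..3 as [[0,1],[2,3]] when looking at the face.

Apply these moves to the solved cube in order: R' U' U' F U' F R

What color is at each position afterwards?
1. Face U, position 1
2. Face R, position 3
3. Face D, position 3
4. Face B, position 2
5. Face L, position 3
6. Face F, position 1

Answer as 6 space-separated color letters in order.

Answer: R Y B R O G

Derivation:
After move 1 (R'): R=RRRR U=WBWB F=GWGW D=YGYG B=YBYB
After move 2 (U'): U=BBWW F=OOGW R=GWRR B=RRYB L=YBOO
After move 3 (U'): U=BWBW F=YBGW R=OORR B=GWYB L=RROO
After move 4 (F): F=GYWB U=BWOR R=BOWR D=ROYG L=RYOG
After move 5 (U'): U=WRBO F=RYWB R=GYWR B=BOYB L=GWOG
After move 6 (F): F=WRBY U=WRGW R=BYOR D=WGYG L=GROO
After move 7 (R): R=OBRY U=WRGY F=WGBG D=WYYB B=WORB
Query 1: U[1] = R
Query 2: R[3] = Y
Query 3: D[3] = B
Query 4: B[2] = R
Query 5: L[3] = O
Query 6: F[1] = G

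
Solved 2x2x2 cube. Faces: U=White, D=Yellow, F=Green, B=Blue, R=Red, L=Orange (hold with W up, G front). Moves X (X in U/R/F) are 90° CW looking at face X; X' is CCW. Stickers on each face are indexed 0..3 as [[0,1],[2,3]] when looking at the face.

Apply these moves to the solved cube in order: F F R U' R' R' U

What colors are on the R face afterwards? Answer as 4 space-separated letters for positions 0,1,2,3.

Answer: Y O W G

Derivation:
After move 1 (F): F=GGGG U=WWOO R=WRWR D=RRYY L=OYOY
After move 2 (F): F=GGGG U=WWYY R=OROR D=WWYY L=OROR
After move 3 (R): R=OORR U=WGYG F=GWGY D=WBYB B=YBWB
After move 4 (U'): U=GGWY F=ORGY R=GWRR B=OOWB L=YBOR
After move 5 (R'): R=WRGR U=GWWO F=OGGY D=WRYY B=BOBB
After move 6 (R'): R=RRWG U=GBWB F=OWGO D=WGYY B=YORB
After move 7 (U): U=WGBB F=RRGO R=YOWG B=YBRB L=OWOR
Query: R face = YOWG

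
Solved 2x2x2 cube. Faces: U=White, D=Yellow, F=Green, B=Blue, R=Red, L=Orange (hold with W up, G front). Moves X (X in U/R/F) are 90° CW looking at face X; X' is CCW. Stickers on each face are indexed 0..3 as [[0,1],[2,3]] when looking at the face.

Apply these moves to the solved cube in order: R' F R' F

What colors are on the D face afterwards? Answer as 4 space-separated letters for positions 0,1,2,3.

After move 1 (R'): R=RRRR U=WBWB F=GWGW D=YGYG B=YBYB
After move 2 (F): F=GGWW U=WBOO R=WRBR D=RRYG L=OYOG
After move 3 (R'): R=RRWB U=WYOY F=GBWO D=RGYW B=GBRB
After move 4 (F): F=WGOB U=WYGY R=ORYB D=WRYW L=OROG
Query: D face = WRYW

Answer: W R Y W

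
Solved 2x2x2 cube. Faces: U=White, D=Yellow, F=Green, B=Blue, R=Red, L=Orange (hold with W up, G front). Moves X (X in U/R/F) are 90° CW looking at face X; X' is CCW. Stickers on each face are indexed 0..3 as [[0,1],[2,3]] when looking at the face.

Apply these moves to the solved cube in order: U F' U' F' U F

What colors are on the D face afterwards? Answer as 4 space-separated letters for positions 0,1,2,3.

Answer: G Y Y Y

Derivation:
After move 1 (U): U=WWWW F=RRGG R=BBRR B=OOBB L=GGOO
After move 2 (F'): F=RGRG U=WWBR R=YBYR D=GOYY L=GWOW
After move 3 (U'): U=WRWB F=GWRG R=RGYR B=YBBB L=OOOW
After move 4 (F'): F=WGGR U=WRRY R=OGGR D=OWYY L=OBOW
After move 5 (U): U=RWYR F=OGGR R=YBGR B=OBBB L=WGOW
After move 6 (F): F=GORG U=RWWG R=YBRR D=GYYY L=WOOW
Query: D face = GYYY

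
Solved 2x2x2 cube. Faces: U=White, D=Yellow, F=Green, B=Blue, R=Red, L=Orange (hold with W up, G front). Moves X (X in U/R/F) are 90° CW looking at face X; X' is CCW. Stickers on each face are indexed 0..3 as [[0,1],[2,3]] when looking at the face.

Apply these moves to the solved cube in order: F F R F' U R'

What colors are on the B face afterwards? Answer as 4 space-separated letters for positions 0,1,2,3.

Answer: B G R B

Derivation:
After move 1 (F): F=GGGG U=WWOO R=WRWR D=RRYY L=OYOY
After move 2 (F): F=GGGG U=WWYY R=OROR D=WWYY L=OROR
After move 3 (R): R=OORR U=WGYG F=GWGY D=WBYB B=YBWB
After move 4 (F'): F=WYGG U=WGOR R=BOWR D=RRYB L=OGOY
After move 5 (U): U=OWRG F=BOGG R=YBWR B=OGWB L=WYOY
After move 6 (R'): R=BRYW U=OWRO F=BWGG D=ROYG B=BGRB
Query: B face = BGRB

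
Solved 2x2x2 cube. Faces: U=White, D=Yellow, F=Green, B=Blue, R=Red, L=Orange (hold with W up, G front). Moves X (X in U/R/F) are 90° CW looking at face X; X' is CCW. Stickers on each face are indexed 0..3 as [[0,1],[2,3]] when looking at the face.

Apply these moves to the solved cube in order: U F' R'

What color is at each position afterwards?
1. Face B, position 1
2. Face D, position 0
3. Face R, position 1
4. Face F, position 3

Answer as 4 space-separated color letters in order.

After move 1 (U): U=WWWW F=RRGG R=BBRR B=OOBB L=GGOO
After move 2 (F'): F=RGRG U=WWBR R=YBYR D=GOYY L=GWOW
After move 3 (R'): R=BRYY U=WBBO F=RWRR D=GGYG B=YOOB
Query 1: B[1] = O
Query 2: D[0] = G
Query 3: R[1] = R
Query 4: F[3] = R

Answer: O G R R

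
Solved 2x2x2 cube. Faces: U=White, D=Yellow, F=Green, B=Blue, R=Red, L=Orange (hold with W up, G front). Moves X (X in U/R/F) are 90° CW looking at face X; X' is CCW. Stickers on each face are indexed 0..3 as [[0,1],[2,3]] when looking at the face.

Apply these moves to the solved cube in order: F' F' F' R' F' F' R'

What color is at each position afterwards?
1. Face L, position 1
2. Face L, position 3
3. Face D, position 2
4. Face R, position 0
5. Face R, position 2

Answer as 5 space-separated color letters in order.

Answer: W R Y R Y

Derivation:
After move 1 (F'): F=GGGG U=WWRR R=YRYR D=OOYY L=OWOW
After move 2 (F'): F=GGGG U=WWYY R=OROR D=WWYY L=OROR
After move 3 (F'): F=GGGG U=WWOO R=WRWR D=RRYY L=OYOY
After move 4 (R'): R=RRWW U=WBOB F=GWGO D=RGYG B=YBRB
After move 5 (F'): F=WOGG U=WBRW R=GRRW D=YYYG L=OBOO
After move 6 (F'): F=OGWG U=WBGR R=YRYW D=BOYG L=OWOR
After move 7 (R'): R=RWYY U=WRGY F=OBWR D=BGYG B=GBOB
Query 1: L[1] = W
Query 2: L[3] = R
Query 3: D[2] = Y
Query 4: R[0] = R
Query 5: R[2] = Y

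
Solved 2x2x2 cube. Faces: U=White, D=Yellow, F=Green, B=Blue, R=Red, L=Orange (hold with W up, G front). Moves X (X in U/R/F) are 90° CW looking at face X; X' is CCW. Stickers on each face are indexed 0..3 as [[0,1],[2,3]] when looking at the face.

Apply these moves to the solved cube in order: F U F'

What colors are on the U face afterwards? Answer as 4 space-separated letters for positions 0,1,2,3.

Answer: O W B W

Derivation:
After move 1 (F): F=GGGG U=WWOO R=WRWR D=RRYY L=OYOY
After move 2 (U): U=OWOW F=WRGG R=BBWR B=OYBB L=GGOY
After move 3 (F'): F=RGWG U=OWBW R=RBRR D=GYYY L=GWOO
Query: U face = OWBW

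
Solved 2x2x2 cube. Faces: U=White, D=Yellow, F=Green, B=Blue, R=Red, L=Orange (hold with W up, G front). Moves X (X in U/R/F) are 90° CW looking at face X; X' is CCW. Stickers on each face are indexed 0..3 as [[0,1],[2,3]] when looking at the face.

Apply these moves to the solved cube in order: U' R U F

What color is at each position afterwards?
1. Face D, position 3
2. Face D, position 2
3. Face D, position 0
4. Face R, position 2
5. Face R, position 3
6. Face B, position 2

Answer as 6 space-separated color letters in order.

After move 1 (U'): U=WWWW F=OOGG R=GGRR B=RRBB L=BBOO
After move 2 (R): R=RGRG U=WOWG F=OYGY D=YBYR B=WRWB
After move 3 (U): U=WWGO F=RGGY R=WRRG B=BBWB L=OYOO
After move 4 (F): F=GRYG U=WWOY R=GROG D=RWYR L=OYOB
Query 1: D[3] = R
Query 2: D[2] = Y
Query 3: D[0] = R
Query 4: R[2] = O
Query 5: R[3] = G
Query 6: B[2] = W

Answer: R Y R O G W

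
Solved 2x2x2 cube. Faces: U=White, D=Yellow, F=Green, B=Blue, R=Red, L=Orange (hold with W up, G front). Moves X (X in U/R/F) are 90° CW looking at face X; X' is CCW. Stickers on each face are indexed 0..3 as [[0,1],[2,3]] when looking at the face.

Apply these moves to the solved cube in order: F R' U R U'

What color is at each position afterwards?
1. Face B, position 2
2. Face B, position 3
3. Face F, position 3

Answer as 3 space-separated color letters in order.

After move 1 (F): F=GGGG U=WWOO R=WRWR D=RRYY L=OYOY
After move 2 (R'): R=RRWW U=WBOB F=GWGO D=RGYG B=YBRB
After move 3 (U): U=OWBB F=RRGO R=YBWW B=OYRB L=GWOY
After move 4 (R): R=WYWB U=ORBO F=RGGG D=RRYO B=BYWB
After move 5 (U'): U=ROOB F=GWGG R=RGWB B=WYWB L=BYOY
Query 1: B[2] = W
Query 2: B[3] = B
Query 3: F[3] = G

Answer: W B G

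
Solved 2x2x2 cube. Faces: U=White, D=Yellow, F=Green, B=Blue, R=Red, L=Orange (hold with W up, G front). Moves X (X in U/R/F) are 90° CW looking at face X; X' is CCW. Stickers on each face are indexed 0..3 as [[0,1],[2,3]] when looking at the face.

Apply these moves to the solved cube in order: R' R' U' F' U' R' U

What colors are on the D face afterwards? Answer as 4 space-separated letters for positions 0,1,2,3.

Answer: B W Y G

Derivation:
After move 1 (R'): R=RRRR U=WBWB F=GWGW D=YGYG B=YBYB
After move 2 (R'): R=RRRR U=WYWY F=GBGB D=YWYW B=GBGB
After move 3 (U'): U=YYWW F=OOGB R=GBRR B=RRGB L=GBOO
After move 4 (F'): F=OBOG U=YYGR R=WBYR D=BOYW L=GWOW
After move 5 (U'): U=YRYG F=GWOG R=OBYR B=WBGB L=RROW
After move 6 (R'): R=BROY U=YGYW F=GROG D=BWYG B=WBOB
After move 7 (U): U=YYWG F=BROG R=WBOY B=RROB L=GROW
Query: D face = BWYG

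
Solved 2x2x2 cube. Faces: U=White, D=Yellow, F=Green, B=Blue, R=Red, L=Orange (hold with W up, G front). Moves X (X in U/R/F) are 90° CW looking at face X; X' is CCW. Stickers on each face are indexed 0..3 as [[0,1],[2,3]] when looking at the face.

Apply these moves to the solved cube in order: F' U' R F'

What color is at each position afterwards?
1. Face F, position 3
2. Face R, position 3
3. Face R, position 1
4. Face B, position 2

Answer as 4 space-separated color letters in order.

Answer: G G G R

Derivation:
After move 1 (F'): F=GGGG U=WWRR R=YRYR D=OOYY L=OWOW
After move 2 (U'): U=WRWR F=OWGG R=GGYR B=YRBB L=BBOW
After move 3 (R): R=YGRG U=WWWG F=OOGY D=OBYY B=RRRB
After move 4 (F'): F=OYOG U=WWYR R=BGOG D=BWYY L=BGOW
Query 1: F[3] = G
Query 2: R[3] = G
Query 3: R[1] = G
Query 4: B[2] = R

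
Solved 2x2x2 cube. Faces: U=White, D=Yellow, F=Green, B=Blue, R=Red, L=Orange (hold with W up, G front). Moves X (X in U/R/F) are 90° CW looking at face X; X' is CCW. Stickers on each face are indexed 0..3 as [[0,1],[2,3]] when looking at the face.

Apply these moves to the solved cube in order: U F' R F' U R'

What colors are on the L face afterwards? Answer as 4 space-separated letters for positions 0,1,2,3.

After move 1 (U): U=WWWW F=RRGG R=BBRR B=OOBB L=GGOO
After move 2 (F'): F=RGRG U=WWBR R=YBYR D=GOYY L=GWOW
After move 3 (R): R=YYRB U=WGBG F=RORY D=GBYO B=ROWB
After move 4 (F'): F=OYRR U=WGYR R=BYGB D=WWYO L=GGOB
After move 5 (U): U=YWRG F=BYRR R=ROGB B=GGWB L=OYOB
After move 6 (R'): R=OBRG U=YWRG F=BWRG D=WYYR B=OGWB
Query: L face = OYOB

Answer: O Y O B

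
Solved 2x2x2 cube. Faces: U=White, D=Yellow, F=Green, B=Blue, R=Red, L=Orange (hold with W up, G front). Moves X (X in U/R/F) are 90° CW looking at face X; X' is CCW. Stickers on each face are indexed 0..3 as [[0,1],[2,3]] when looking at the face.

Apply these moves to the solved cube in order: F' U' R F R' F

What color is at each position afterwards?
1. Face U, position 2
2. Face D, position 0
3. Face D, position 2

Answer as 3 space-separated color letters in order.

After move 1 (F'): F=GGGG U=WWRR R=YRYR D=OOYY L=OWOW
After move 2 (U'): U=WRWR F=OWGG R=GGYR B=YRBB L=BBOW
After move 3 (R): R=YGRG U=WWWG F=OOGY D=OBYY B=RRRB
After move 4 (F): F=GOYO U=WWWB R=WGGG D=RYYY L=BOOB
After move 5 (R'): R=GGWG U=WRWR F=GWYB D=ROYO B=YRYB
After move 6 (F): F=YGBW U=WRBO R=WGRG D=WGYO L=BROO
Query 1: U[2] = B
Query 2: D[0] = W
Query 3: D[2] = Y

Answer: B W Y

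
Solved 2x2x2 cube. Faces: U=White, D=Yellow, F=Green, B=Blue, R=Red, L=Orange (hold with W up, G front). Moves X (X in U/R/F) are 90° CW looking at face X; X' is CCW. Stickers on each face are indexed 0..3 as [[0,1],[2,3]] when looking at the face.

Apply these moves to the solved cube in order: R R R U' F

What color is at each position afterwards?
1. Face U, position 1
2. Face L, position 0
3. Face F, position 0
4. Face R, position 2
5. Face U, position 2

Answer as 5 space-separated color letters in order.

After move 1 (R): R=RRRR U=WGWG F=GYGY D=YBYB B=WBWB
After move 2 (R): R=RRRR U=WYWY F=GBGB D=YWYW B=GBGB
After move 3 (R): R=RRRR U=WBWB F=GWGW D=YGYG B=YBYB
After move 4 (U'): U=BBWW F=OOGW R=GWRR B=RRYB L=YBOO
After move 5 (F): F=GOWO U=BBOB R=WWWR D=RGYG L=YYOG
Query 1: U[1] = B
Query 2: L[0] = Y
Query 3: F[0] = G
Query 4: R[2] = W
Query 5: U[2] = O

Answer: B Y G W O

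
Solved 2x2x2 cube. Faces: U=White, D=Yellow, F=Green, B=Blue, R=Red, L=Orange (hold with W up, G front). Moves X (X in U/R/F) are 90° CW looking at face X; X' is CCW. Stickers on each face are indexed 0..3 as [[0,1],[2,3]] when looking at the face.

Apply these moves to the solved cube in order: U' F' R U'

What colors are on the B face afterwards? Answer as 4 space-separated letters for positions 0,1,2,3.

Answer: Y Y W B

Derivation:
After move 1 (U'): U=WWWW F=OOGG R=GGRR B=RRBB L=BBOO
After move 2 (F'): F=OGOG U=WWGR R=YGYR D=BOYY L=BWOW
After move 3 (R): R=YYRG U=WGGG F=OOOY D=BBYR B=RRWB
After move 4 (U'): U=GGWG F=BWOY R=OORG B=YYWB L=RROW
Query: B face = YYWB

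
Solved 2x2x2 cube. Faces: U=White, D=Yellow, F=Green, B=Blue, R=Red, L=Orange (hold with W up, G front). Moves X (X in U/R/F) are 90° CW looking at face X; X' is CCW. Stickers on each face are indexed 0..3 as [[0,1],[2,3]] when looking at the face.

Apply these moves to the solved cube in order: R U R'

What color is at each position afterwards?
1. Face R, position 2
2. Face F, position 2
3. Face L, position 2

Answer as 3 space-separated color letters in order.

Answer: W G O

Derivation:
After move 1 (R): R=RRRR U=WGWG F=GYGY D=YBYB B=WBWB
After move 2 (U): U=WWGG F=RRGY R=WBRR B=OOWB L=GYOO
After move 3 (R'): R=BRWR U=WWGO F=RWGG D=YRYY B=BOBB
Query 1: R[2] = W
Query 2: F[2] = G
Query 3: L[2] = O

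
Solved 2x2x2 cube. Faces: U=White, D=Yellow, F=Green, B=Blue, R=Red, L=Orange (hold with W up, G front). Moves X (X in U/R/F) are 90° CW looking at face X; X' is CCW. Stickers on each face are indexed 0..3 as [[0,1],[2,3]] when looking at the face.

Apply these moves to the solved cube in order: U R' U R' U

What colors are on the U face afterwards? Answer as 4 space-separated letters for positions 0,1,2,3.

Answer: O W G Y

Derivation:
After move 1 (U): U=WWWW F=RRGG R=BBRR B=OOBB L=GGOO
After move 2 (R'): R=BRBR U=WBWO F=RWGW D=YRYG B=YOYB
After move 3 (U): U=WWOB F=BRGW R=YOBR B=GGYB L=RWOO
After move 4 (R'): R=ORYB U=WYOG F=BWGB D=YRYW B=GGRB
After move 5 (U): U=OWGY F=ORGB R=GGYB B=RWRB L=BWOO
Query: U face = OWGY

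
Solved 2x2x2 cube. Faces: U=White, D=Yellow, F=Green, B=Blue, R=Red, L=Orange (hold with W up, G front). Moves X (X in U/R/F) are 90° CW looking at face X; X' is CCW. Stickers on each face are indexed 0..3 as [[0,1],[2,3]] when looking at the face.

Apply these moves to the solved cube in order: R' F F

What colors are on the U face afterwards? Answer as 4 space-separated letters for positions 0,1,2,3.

Answer: W B G Y

Derivation:
After move 1 (R'): R=RRRR U=WBWB F=GWGW D=YGYG B=YBYB
After move 2 (F): F=GGWW U=WBOO R=WRBR D=RRYG L=OYOG
After move 3 (F): F=WGWG U=WBGY R=OROR D=BWYG L=OROR
Query: U face = WBGY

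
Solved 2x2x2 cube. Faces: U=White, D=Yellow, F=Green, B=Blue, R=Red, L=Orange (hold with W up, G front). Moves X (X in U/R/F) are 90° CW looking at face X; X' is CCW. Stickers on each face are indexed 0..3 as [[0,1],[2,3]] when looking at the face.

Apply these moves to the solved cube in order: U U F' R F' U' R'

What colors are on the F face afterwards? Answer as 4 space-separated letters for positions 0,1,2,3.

After move 1 (U): U=WWWW F=RRGG R=BBRR B=OOBB L=GGOO
After move 2 (U): U=WWWW F=BBGG R=OORR B=GGBB L=RROO
After move 3 (F'): F=BGBG U=WWOR R=YOYR D=ROYY L=RWOW
After move 4 (R): R=YYRO U=WGOG F=BOBY D=RBYG B=RGWB
After move 5 (F'): F=OYBB U=WGYR R=BYRO D=WWYG L=RGOO
After move 6 (U'): U=GRWY F=RGBB R=OYRO B=BYWB L=RGOO
After move 7 (R'): R=YOOR U=GWWB F=RRBY D=WGYB B=GYWB
Query: F face = RRBY

Answer: R R B Y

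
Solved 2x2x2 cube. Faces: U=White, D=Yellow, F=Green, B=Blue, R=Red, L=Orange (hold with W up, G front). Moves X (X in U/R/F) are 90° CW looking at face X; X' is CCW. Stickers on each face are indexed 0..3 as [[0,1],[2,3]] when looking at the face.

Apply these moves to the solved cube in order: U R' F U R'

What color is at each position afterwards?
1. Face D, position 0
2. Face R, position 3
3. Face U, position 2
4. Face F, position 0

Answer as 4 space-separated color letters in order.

After move 1 (U): U=WWWW F=RRGG R=BBRR B=OOBB L=GGOO
After move 2 (R'): R=BRBR U=WBWO F=RWGW D=YRYG B=YOYB
After move 3 (F): F=GRWW U=WBOG R=WROR D=BBYG L=GYOR
After move 4 (U): U=OWGB F=WRWW R=YOOR B=GYYB L=GROR
After move 5 (R'): R=ORYO U=OYGG F=WWWB D=BRYW B=GYBB
Query 1: D[0] = B
Query 2: R[3] = O
Query 3: U[2] = G
Query 4: F[0] = W

Answer: B O G W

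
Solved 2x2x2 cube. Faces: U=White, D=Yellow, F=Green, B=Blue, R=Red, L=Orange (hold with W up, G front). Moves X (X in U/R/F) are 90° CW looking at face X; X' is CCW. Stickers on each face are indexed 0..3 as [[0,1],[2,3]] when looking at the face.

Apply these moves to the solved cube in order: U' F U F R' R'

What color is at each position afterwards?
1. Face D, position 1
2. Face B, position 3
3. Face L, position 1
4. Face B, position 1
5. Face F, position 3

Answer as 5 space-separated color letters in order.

After move 1 (U'): U=WWWW F=OOGG R=GGRR B=RRBB L=BBOO
After move 2 (F): F=GOGO U=WWOB R=WGWR D=RGYY L=BYOY
After move 3 (U): U=OWBW F=WGGO R=RRWR B=BYBB L=GOOY
After move 4 (F): F=GWOG U=OWYO R=BRWR D=WRYY L=GROG
After move 5 (R'): R=RRBW U=OBYB F=GWOO D=WWYG B=YYRB
After move 6 (R'): R=RWRB U=ORYY F=GBOB D=WWYO B=GYWB
Query 1: D[1] = W
Query 2: B[3] = B
Query 3: L[1] = R
Query 4: B[1] = Y
Query 5: F[3] = B

Answer: W B R Y B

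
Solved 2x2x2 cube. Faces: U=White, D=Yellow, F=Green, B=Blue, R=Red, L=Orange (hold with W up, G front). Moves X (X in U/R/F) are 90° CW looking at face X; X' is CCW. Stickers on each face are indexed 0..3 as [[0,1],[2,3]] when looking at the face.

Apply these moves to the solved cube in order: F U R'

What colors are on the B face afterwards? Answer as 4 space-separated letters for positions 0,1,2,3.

Answer: Y Y R B

Derivation:
After move 1 (F): F=GGGG U=WWOO R=WRWR D=RRYY L=OYOY
After move 2 (U): U=OWOW F=WRGG R=BBWR B=OYBB L=GGOY
After move 3 (R'): R=BRBW U=OBOO F=WWGW D=RRYG B=YYRB
Query: B face = YYRB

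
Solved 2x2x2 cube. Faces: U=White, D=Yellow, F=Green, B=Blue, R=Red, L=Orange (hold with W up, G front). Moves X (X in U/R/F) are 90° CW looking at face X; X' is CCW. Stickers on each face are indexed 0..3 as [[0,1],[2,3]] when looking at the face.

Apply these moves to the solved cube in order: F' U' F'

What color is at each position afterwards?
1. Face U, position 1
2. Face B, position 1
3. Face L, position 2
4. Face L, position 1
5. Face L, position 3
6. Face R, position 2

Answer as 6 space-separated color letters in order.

After move 1 (F'): F=GGGG U=WWRR R=YRYR D=OOYY L=OWOW
After move 2 (U'): U=WRWR F=OWGG R=GGYR B=YRBB L=BBOW
After move 3 (F'): F=WGOG U=WRGY R=OGOR D=BWYY L=BROW
Query 1: U[1] = R
Query 2: B[1] = R
Query 3: L[2] = O
Query 4: L[1] = R
Query 5: L[3] = W
Query 6: R[2] = O

Answer: R R O R W O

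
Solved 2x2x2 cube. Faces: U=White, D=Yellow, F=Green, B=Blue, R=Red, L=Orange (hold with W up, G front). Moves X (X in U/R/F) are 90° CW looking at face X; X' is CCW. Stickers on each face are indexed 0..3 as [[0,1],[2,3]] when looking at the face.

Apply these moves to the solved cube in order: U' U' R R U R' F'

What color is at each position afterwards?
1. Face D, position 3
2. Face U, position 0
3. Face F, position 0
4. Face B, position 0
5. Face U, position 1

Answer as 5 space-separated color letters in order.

Answer: G W W W B

Derivation:
After move 1 (U'): U=WWWW F=OOGG R=GGRR B=RRBB L=BBOO
After move 2 (U'): U=WWWW F=BBGG R=OORR B=GGBB L=RROO
After move 3 (R): R=RORO U=WBWG F=BYGY D=YBYG B=WGWB
After move 4 (R): R=RROO U=WYWY F=BBGG D=YWYW B=GGBB
After move 5 (U): U=WWYY F=RRGG R=GGOO B=RRBB L=BBOO
After move 6 (R'): R=GOGO U=WBYR F=RWGY D=YRYG B=WRWB
After move 7 (F'): F=WYRG U=WBGG R=ROYO D=BOYG L=BROY
Query 1: D[3] = G
Query 2: U[0] = W
Query 3: F[0] = W
Query 4: B[0] = W
Query 5: U[1] = B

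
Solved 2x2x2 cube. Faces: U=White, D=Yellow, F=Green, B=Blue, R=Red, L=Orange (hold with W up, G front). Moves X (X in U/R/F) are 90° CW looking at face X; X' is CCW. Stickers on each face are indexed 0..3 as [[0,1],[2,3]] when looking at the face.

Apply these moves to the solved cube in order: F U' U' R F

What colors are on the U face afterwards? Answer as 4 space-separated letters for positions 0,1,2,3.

After move 1 (F): F=GGGG U=WWOO R=WRWR D=RRYY L=OYOY
After move 2 (U'): U=WOWO F=OYGG R=GGWR B=WRBB L=BBOY
After move 3 (U'): U=OOWW F=BBGG R=OYWR B=GGBB L=WROY
After move 4 (R): R=WORY U=OBWG F=BRGY D=RBYG B=WGOB
After move 5 (F): F=GBYR U=OBYR R=WOGY D=RWYG L=WROB
Query: U face = OBYR

Answer: O B Y R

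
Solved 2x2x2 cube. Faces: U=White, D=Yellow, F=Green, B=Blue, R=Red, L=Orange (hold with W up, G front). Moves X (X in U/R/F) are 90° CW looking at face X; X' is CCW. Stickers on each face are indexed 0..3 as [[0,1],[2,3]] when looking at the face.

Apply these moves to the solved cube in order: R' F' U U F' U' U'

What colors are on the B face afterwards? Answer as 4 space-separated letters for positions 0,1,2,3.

Answer: B G Y B

Derivation:
After move 1 (R'): R=RRRR U=WBWB F=GWGW D=YGYG B=YBYB
After move 2 (F'): F=WWGG U=WBRR R=GRYR D=OOYG L=OBOW
After move 3 (U): U=RWRB F=GRGG R=YBYR B=OBYB L=WWOW
After move 4 (U): U=RRBW F=YBGG R=OBYR B=WWYB L=GROW
After move 5 (F'): F=BGYG U=RROY R=OBOR D=RWYG L=GWOB
After move 6 (U'): U=RYRO F=GWYG R=BGOR B=OBYB L=WWOB
After move 7 (U'): U=YORR F=WWYG R=GWOR B=BGYB L=OBOB
Query: B face = BGYB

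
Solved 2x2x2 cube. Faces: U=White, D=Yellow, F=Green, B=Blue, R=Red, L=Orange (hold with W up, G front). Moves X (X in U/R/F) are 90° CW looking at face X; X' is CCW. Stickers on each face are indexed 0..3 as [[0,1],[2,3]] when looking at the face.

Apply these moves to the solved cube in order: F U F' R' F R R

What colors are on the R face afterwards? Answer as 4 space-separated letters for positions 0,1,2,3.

Answer: R O R B

Derivation:
After move 1 (F): F=GGGG U=WWOO R=WRWR D=RRYY L=OYOY
After move 2 (U): U=OWOW F=WRGG R=BBWR B=OYBB L=GGOY
After move 3 (F'): F=RGWG U=OWBW R=RBRR D=GYYY L=GWOO
After move 4 (R'): R=BRRR U=OBBO F=RWWW D=GGYG B=YYYB
After move 5 (F): F=WRWW U=OBOW R=BROR D=RBYG L=GGOG
After move 6 (R): R=OBRR U=OROW F=WBWG D=RYYY B=WYBB
After move 7 (R): R=RORB U=OBOG F=WYWY D=RBYW B=WYRB
Query: R face = RORB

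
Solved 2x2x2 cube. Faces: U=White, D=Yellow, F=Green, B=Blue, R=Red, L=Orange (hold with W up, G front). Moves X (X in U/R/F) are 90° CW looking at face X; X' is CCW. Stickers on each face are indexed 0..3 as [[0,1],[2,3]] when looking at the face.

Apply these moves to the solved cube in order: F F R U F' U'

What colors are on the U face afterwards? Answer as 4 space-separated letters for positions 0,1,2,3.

Answer: W R Y Y

Derivation:
After move 1 (F): F=GGGG U=WWOO R=WRWR D=RRYY L=OYOY
After move 2 (F): F=GGGG U=WWYY R=OROR D=WWYY L=OROR
After move 3 (R): R=OORR U=WGYG F=GWGY D=WBYB B=YBWB
After move 4 (U): U=YWGG F=OOGY R=YBRR B=ORWB L=GWOR
After move 5 (F'): F=OYOG U=YWYR R=BBWR D=WRYB L=GGOG
After move 6 (U'): U=WRYY F=GGOG R=OYWR B=BBWB L=OROG
Query: U face = WRYY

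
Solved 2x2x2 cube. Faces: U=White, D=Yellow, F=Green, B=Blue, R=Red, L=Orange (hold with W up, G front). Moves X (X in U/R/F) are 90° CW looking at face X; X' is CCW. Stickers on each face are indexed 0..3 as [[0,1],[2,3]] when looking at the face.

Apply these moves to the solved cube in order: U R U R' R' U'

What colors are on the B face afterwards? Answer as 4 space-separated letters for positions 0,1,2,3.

Answer: B R B B

Derivation:
After move 1 (U): U=WWWW F=RRGG R=BBRR B=OOBB L=GGOO
After move 2 (R): R=RBRB U=WRWG F=RYGY D=YBYO B=WOWB
After move 3 (U): U=WWGR F=RBGY R=WORB B=GGWB L=RYOO
After move 4 (R'): R=OBWR U=WWGG F=RWGR D=YBYY B=OGBB
After move 5 (R'): R=BROW U=WBGO F=RWGG D=YWYR B=YGBB
After move 6 (U'): U=BOWG F=RYGG R=RWOW B=BRBB L=YGOO
Query: B face = BRBB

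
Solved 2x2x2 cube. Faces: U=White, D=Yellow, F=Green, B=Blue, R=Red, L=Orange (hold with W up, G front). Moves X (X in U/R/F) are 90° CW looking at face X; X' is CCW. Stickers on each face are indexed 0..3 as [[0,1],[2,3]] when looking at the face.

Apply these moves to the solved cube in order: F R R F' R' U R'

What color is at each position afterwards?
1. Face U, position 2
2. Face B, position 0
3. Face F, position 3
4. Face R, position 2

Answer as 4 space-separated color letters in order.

After move 1 (F): F=GGGG U=WWOO R=WRWR D=RRYY L=OYOY
After move 2 (R): R=WWRR U=WGOG F=GRGY D=RBYB B=OBWB
After move 3 (R): R=RWRW U=WROY F=GBGB D=RWYO B=GBGB
After move 4 (F'): F=BBGG U=WRRR R=WWRW D=YYYO L=OYOO
After move 5 (R'): R=WWWR U=WGRG F=BRGR D=YBYG B=OBYB
After move 6 (U): U=RWGG F=WWGR R=OBWR B=OYYB L=BROO
After move 7 (R'): R=BROW U=RYGO F=WWGG D=YWYR B=GYBB
Query 1: U[2] = G
Query 2: B[0] = G
Query 3: F[3] = G
Query 4: R[2] = O

Answer: G G G O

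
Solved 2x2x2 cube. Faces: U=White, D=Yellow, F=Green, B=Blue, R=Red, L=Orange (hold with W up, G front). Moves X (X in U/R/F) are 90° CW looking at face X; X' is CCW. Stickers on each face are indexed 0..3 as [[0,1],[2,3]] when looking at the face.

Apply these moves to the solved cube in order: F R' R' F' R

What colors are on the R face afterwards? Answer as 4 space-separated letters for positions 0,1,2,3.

After move 1 (F): F=GGGG U=WWOO R=WRWR D=RRYY L=OYOY
After move 2 (R'): R=RRWW U=WBOB F=GWGO D=RGYG B=YBRB
After move 3 (R'): R=RWRW U=WROY F=GBGB D=RWYO B=GBGB
After move 4 (F'): F=BBGG U=WRRR R=WWRW D=YYYO L=OYOO
After move 5 (R): R=RWWW U=WBRG F=BYGO D=YGYG B=RBRB
Query: R face = RWWW

Answer: R W W W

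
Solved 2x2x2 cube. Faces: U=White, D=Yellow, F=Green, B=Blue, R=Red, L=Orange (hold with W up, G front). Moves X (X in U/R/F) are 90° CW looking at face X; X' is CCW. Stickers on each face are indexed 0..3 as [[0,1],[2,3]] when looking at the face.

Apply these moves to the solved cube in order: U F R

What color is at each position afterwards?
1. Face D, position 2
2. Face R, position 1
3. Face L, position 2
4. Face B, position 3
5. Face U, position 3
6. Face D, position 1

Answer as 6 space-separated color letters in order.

Answer: Y W O B R B

Derivation:
After move 1 (U): U=WWWW F=RRGG R=BBRR B=OOBB L=GGOO
After move 2 (F): F=GRGR U=WWOG R=WBWR D=RBYY L=GYOY
After move 3 (R): R=WWRB U=WROR F=GBGY D=RBYO B=GOWB
Query 1: D[2] = Y
Query 2: R[1] = W
Query 3: L[2] = O
Query 4: B[3] = B
Query 5: U[3] = R
Query 6: D[1] = B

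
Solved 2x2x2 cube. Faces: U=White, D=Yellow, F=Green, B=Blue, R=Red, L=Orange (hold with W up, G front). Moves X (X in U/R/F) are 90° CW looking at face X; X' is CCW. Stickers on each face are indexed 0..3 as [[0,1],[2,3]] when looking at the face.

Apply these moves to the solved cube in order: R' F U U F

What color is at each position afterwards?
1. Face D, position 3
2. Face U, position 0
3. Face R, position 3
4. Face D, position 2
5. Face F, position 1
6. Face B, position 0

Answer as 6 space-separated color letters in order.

Answer: G O R Y Y G

Derivation:
After move 1 (R'): R=RRRR U=WBWB F=GWGW D=YGYG B=YBYB
After move 2 (F): F=GGWW U=WBOO R=WRBR D=RRYG L=OYOG
After move 3 (U): U=OWOB F=WRWW R=YBBR B=OYYB L=GGOG
After move 4 (U): U=OOBW F=YBWW R=OYBR B=GGYB L=WROG
After move 5 (F): F=WYWB U=OOGR R=BYWR D=BOYG L=WROR
Query 1: D[3] = G
Query 2: U[0] = O
Query 3: R[3] = R
Query 4: D[2] = Y
Query 5: F[1] = Y
Query 6: B[0] = G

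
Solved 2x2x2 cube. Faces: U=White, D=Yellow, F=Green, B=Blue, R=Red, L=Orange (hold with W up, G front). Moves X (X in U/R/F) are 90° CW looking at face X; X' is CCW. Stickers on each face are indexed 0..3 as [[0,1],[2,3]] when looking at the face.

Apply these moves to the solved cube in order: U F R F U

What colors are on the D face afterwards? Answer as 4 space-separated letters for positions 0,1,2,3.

After move 1 (U): U=WWWW F=RRGG R=BBRR B=OOBB L=GGOO
After move 2 (F): F=GRGR U=WWOG R=WBWR D=RBYY L=GYOY
After move 3 (R): R=WWRB U=WROR F=GBGY D=RBYO B=GOWB
After move 4 (F): F=GGYB U=WRYY R=OWRB D=RWYO L=GROB
After move 5 (U): U=YWYR F=OWYB R=GORB B=GRWB L=GGOB
Query: D face = RWYO

Answer: R W Y O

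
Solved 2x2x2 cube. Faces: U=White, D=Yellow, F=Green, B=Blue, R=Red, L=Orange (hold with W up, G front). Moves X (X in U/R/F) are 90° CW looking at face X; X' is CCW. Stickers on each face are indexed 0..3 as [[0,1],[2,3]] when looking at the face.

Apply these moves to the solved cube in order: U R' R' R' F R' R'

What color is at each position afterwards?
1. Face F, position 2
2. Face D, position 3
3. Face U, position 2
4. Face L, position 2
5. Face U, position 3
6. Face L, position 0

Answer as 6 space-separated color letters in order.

Answer: Y G O O O G

Derivation:
After move 1 (U): U=WWWW F=RRGG R=BBRR B=OOBB L=GGOO
After move 2 (R'): R=BRBR U=WBWO F=RWGW D=YRYG B=YOYB
After move 3 (R'): R=RRBB U=WYWY F=RBGO D=YWYW B=GORB
After move 4 (R'): R=RBRB U=WRWG F=RYGY D=YBYO B=WOWB
After move 5 (F): F=GRYY U=WROG R=WBGB D=RRYO L=GYOB
After move 6 (R'): R=BBWG U=WWOW F=GRYG D=RRYY B=OORB
After move 7 (R'): R=BGBW U=WROO F=GWYW D=RRYG B=YORB
Query 1: F[2] = Y
Query 2: D[3] = G
Query 3: U[2] = O
Query 4: L[2] = O
Query 5: U[3] = O
Query 6: L[0] = G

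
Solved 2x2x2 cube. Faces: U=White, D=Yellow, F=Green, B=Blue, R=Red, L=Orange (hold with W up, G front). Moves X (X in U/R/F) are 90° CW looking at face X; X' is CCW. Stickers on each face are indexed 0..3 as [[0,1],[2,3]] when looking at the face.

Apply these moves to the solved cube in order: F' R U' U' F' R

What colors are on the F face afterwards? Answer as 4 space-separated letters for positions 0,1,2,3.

After move 1 (F'): F=GGGG U=WWRR R=YRYR D=OOYY L=OWOW
After move 2 (R): R=YYRR U=WGRG F=GOGY D=OBYB B=RBWB
After move 3 (U'): U=GGWR F=OWGY R=GORR B=YYWB L=RBOW
After move 4 (U'): U=GRGW F=RBGY R=OWRR B=GOWB L=YYOW
After move 5 (F'): F=BYRG U=GROR R=BWOR D=YWYB L=YWOG
After move 6 (R): R=OBRW U=GYOG F=BWRB D=YWYG B=RORB
Query: F face = BWRB

Answer: B W R B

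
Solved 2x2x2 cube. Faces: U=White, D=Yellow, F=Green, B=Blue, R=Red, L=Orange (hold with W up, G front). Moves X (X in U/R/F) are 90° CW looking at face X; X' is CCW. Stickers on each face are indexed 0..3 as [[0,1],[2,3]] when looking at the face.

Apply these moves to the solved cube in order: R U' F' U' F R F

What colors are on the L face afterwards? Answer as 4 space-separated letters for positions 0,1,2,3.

Answer: R Y O W

Derivation:
After move 1 (R): R=RRRR U=WGWG F=GYGY D=YBYB B=WBWB
After move 2 (U'): U=GGWW F=OOGY R=GYRR B=RRWB L=WBOO
After move 3 (F'): F=OYOG U=GGGR R=BYYR D=BOYB L=WWOW
After move 4 (U'): U=GRGG F=WWOG R=OYYR B=BYWB L=RROW
After move 5 (F): F=OWGW U=GRWR R=GYGR D=YOYB L=RBOO
After move 6 (R): R=GGRY U=GWWW F=OOGB D=YWYB B=RYRB
After move 7 (F): F=GOBO U=GWOB R=WGWY D=RGYB L=RYOW
Query: L face = RYOW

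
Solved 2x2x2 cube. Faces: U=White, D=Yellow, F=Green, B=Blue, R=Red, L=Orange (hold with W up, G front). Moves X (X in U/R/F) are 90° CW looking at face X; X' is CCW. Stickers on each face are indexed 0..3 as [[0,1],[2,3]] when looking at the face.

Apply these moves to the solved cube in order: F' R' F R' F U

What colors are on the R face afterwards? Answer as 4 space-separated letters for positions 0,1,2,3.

After move 1 (F'): F=GGGG U=WWRR R=YRYR D=OOYY L=OWOW
After move 2 (R'): R=RRYY U=WBRB F=GWGR D=OGYG B=YBOB
After move 3 (F): F=GGRW U=WBWW R=RRBY D=YRYG L=OOOG
After move 4 (R'): R=RYRB U=WOWY F=GBRW D=YGYW B=GBRB
After move 5 (F): F=RGWB U=WOGO R=WYYB D=RRYW L=OYOG
After move 6 (U): U=GWOO F=WYWB R=GBYB B=OYRB L=RGOG
Query: R face = GBYB

Answer: G B Y B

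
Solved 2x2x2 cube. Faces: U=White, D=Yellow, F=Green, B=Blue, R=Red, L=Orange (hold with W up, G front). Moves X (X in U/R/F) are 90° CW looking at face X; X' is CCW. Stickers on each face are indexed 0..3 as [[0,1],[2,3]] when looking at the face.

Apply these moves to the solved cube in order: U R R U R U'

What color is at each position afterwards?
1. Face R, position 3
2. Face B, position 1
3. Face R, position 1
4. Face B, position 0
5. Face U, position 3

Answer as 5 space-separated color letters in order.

Answer: O G W B Y

Derivation:
After move 1 (U): U=WWWW F=RRGG R=BBRR B=OOBB L=GGOO
After move 2 (R): R=RBRB U=WRWG F=RYGY D=YBYO B=WOWB
After move 3 (R): R=RRBB U=WYWY F=RBGO D=YWYW B=GORB
After move 4 (U): U=WWYY F=RRGO R=GOBB B=GGRB L=RBOO
After move 5 (R): R=BGBO U=WRYO F=RWGW D=YRYG B=YGWB
After move 6 (U'): U=ROWY F=RBGW R=RWBO B=BGWB L=YGOO
Query 1: R[3] = O
Query 2: B[1] = G
Query 3: R[1] = W
Query 4: B[0] = B
Query 5: U[3] = Y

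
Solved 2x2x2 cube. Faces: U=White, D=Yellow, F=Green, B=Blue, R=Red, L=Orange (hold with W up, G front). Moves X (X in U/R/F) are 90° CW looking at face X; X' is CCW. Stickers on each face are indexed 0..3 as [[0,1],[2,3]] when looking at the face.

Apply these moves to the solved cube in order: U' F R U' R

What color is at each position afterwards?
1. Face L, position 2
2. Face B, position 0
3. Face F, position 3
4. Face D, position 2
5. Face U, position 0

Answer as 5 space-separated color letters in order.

Answer: O O R Y O

Derivation:
After move 1 (U'): U=WWWW F=OOGG R=GGRR B=RRBB L=BBOO
After move 2 (F): F=GOGO U=WWOB R=WGWR D=RGYY L=BYOY
After move 3 (R): R=WWRG U=WOOO F=GGGY D=RBYR B=BRWB
After move 4 (U'): U=OOWO F=BYGY R=GGRG B=WWWB L=BROY
After move 5 (R): R=RGGG U=OYWY F=BBGR D=RWYW B=OWOB
Query 1: L[2] = O
Query 2: B[0] = O
Query 3: F[3] = R
Query 4: D[2] = Y
Query 5: U[0] = O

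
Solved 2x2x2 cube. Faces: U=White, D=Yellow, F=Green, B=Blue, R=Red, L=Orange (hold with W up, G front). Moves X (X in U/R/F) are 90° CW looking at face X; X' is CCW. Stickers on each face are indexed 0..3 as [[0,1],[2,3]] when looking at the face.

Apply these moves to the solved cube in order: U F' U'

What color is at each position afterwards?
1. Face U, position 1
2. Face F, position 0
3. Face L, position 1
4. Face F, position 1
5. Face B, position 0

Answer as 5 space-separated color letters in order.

After move 1 (U): U=WWWW F=RRGG R=BBRR B=OOBB L=GGOO
After move 2 (F'): F=RGRG U=WWBR R=YBYR D=GOYY L=GWOW
After move 3 (U'): U=WRWB F=GWRG R=RGYR B=YBBB L=OOOW
Query 1: U[1] = R
Query 2: F[0] = G
Query 3: L[1] = O
Query 4: F[1] = W
Query 5: B[0] = Y

Answer: R G O W Y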